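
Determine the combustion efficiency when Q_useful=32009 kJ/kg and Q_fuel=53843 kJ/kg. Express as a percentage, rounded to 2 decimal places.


Efficiency = (Q_useful / Q_fuel) * 100
Efficiency = (32009 / 53843) * 100
Efficiency = 0.5945 * 100 = 59.45%


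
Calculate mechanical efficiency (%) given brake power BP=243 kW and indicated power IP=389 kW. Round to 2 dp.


eta_mech = (BP / IP) * 100
Ratio = 243 / 389 = 0.6247
eta_mech = 0.6247 * 100 = 62.47%


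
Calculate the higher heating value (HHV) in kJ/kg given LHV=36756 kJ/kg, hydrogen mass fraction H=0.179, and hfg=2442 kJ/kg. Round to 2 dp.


HHV = LHV + hfg * 9 * H
Water addition = 2442 * 9 * 0.179 = 3934.062 kJ/kg
HHV = 36756 + 3934.062 = 40690.06 kJ/kg


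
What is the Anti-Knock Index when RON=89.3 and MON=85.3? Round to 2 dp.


AKI = (RON + MON) / 2
AKI = (89.3 + 85.3) / 2
AKI = 174.6 / 2 = 87.30


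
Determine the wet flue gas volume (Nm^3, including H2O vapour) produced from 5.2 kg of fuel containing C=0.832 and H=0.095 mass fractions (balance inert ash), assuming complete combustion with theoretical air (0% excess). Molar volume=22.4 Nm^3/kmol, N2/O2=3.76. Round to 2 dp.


Per kg fuel: CO2 = (C/12 kmol)*22.4 = (0.832/12)*22.4 = 1.55307 Nm^3
Per kg fuel: H2O = (H/2 kmol)*22.4 = (0.095/2)*22.4 = 1.06400 Nm^3
O2 needed per kg fuel = C/12 + H/4 = 0.832/12 + 0.095/4 = 0.09308333 kmol
Per kg fuel: N2 = O2*3.76*22.4 = 0.09308333*3.76*22.4 = 7.83985 Nm^3
Total per kg = 1.55307 + 1.06400 + 7.83985 = 10.45692 Nm^3
Total = 10.45692 * 5.2 = 54.38 Nm^3


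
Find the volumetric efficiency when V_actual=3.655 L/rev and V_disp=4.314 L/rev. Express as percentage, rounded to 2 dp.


eta_v = (V_actual / V_disp) * 100
Ratio = 3.655 / 4.314 = 0.8472
eta_v = 0.8472 * 100 = 84.72%


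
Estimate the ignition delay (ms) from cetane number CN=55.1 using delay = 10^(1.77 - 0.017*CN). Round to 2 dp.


delay = 10^(1.77 - 0.017*CN)
Exponent = 1.77 - 0.017*55.1 = 0.8333
delay = 10^0.8333 = 6.81 ms


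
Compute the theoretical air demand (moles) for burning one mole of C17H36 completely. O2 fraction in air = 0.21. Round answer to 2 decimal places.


Balanced combustion: C17H36 + 26 O2 -> 17 CO2 + 18 H2O
O2 needed = C + H/4 = 17 + 36/4 = 26.00 moles
Air moles = O2 / 0.21 = 26.00 / 0.21 = 123.81 moles air


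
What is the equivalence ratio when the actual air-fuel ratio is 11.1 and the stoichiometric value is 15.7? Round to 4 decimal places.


phi = AFR_stoich / AFR_actual
phi = 15.7 / 11.1 = 1.4144


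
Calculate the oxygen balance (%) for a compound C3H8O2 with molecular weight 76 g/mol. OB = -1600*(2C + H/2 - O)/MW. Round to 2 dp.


OB = -1600 * (2C + H/2 - O) / MW
Inner = 2*3 + 8/2 - 2 = 8.00
OB = -1600 * 8.00 / 76 = -168.42%


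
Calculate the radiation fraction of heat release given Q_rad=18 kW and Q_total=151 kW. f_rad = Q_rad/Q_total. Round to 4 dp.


f_rad = Q_rad / Q_total
f_rad = 18 / 151 = 0.1192


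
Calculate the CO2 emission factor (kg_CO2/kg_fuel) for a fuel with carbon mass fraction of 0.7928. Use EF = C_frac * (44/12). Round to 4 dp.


EF = C_frac * (M_CO2 / M_C)
EF = 0.7928 * (44/12)
EF = 0.7928 * 3.666667 = 2.9069 kg_CO2/kg_fuel


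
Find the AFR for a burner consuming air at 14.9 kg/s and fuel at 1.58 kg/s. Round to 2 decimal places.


AFR = m_air / m_fuel
AFR = 14.9 / 1.58 = 9.43


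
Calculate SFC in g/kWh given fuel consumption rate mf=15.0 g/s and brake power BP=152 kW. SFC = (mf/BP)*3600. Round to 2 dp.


SFC = (mf / BP) * 3600
Rate = 15.0 / 152 = 0.098684 g/(s*kW)
SFC = 0.098684 * 3600 = 355.26 g/kWh


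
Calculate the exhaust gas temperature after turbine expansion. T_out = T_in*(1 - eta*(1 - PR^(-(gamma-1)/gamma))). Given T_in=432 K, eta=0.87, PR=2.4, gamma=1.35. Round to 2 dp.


T_out = T_in * (1 - eta * (1 - PR^(-(gamma-1)/gamma)))
Exponent = -(1.35-1)/1.35 = -0.25925926
PR^exp = 2.4^(-0.25925926) = 0.79694200
Factor = 1 - 0.87*(1 - 0.79694200) = 0.82333954
T_out = 432 * 0.82333954 = 355.68 K


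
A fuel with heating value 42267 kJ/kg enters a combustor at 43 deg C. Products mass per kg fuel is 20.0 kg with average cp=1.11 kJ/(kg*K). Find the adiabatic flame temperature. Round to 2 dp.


T_ad = T_in + Hc / (m_p * cp)
Denominator = 20.0 * 1.11 = 22.2000
Temperature rise = 42267 / 22.2000 = 1903.92 K
T_ad = 43 + 1903.92 = 1946.92 deg C


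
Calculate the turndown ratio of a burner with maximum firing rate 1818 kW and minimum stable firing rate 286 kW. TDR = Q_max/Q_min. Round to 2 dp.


TDR = Q_max / Q_min
TDR = 1818 / 286 = 6.36


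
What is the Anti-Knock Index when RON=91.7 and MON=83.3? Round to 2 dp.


AKI = (RON + MON) / 2
AKI = (91.7 + 83.3) / 2
AKI = 175.0 / 2 = 87.50


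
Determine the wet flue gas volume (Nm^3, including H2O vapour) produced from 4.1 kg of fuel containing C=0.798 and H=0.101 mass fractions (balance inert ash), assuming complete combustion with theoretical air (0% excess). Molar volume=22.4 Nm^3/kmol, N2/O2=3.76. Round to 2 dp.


Per kg fuel: CO2 = (C/12 kmol)*22.4 = (0.798/12)*22.4 = 1.48960 Nm^3
Per kg fuel: H2O = (H/2 kmol)*22.4 = (0.101/2)*22.4 = 1.13120 Nm^3
O2 needed per kg fuel = C/12 + H/4 = 0.798/12 + 0.101/4 = 0.09175000 kmol
Per kg fuel: N2 = O2*3.76*22.4 = 0.09175000*3.76*22.4 = 7.72755 Nm^3
Total per kg = 1.48960 + 1.13120 + 7.72755 = 10.34835 Nm^3
Total = 10.34835 * 4.1 = 42.43 Nm^3


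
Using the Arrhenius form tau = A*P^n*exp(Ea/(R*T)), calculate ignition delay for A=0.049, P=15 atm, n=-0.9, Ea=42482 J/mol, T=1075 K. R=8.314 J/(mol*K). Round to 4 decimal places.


tau = A * P^n * exp(Ea/(R*T))
P^n = 15^(-0.9) = 0.08740129
Ea/(R*T) = 42482/(8.314*1075) = 4.753204
exp(Ea/(R*T)) = 115.955231
tau = 0.049 * 0.08740129 * 115.955231 = 0.4966 ms


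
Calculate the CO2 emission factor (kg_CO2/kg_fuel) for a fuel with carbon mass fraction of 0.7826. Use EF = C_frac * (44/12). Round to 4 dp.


EF = C_frac * (M_CO2 / M_C)
EF = 0.7826 * (44/12)
EF = 0.7826 * 3.666667 = 2.8695 kg_CO2/kg_fuel


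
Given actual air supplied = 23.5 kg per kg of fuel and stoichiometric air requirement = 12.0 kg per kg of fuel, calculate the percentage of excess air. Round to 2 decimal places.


Excess air = actual - stoichiometric = 23.5 - 12.0 = 11.50 kg/kg fuel
Excess air % = (excess / stoich) * 100 = (11.50 / 12.0) * 100 = 95.83%


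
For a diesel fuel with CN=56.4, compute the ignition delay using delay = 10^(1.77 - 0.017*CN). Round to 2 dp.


delay = 10^(1.77 - 0.017*CN)
Exponent = 1.77 - 0.017*56.4 = 0.8112
delay = 10^0.8112 = 6.47 ms


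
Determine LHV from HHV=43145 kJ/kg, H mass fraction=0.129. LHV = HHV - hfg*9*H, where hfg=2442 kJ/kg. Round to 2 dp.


LHV = HHV - hfg * 9 * H
Water correction = 2442 * 9 * 0.129 = 2835.162 kJ/kg
LHV = 43145 - 2835.162 = 40309.84 kJ/kg


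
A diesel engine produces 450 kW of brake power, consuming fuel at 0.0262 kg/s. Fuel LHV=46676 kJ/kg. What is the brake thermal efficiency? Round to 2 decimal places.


eta_BTE = (BP / (mf * LHV)) * 100
Denominator = 0.0262 * 46676 = 1222.9112 kW
eta_BTE = (450 / 1222.9112) * 100 = 36.80%


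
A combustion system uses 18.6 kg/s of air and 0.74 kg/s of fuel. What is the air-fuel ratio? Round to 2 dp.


AFR = m_air / m_fuel
AFR = 18.6 / 0.74 = 25.14


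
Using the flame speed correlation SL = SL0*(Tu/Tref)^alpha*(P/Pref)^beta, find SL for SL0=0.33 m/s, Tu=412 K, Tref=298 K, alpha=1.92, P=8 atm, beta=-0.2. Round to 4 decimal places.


SL = SL0 * (Tu/Tref)^alpha * (P/Pref)^beta
T ratio = 412/298 = 1.38255034
(T ratio)^alpha = 1.38255034^1.92 = 1.862548
(P/Pref)^beta = 8^(-0.2) = 0.659754
SL = 0.33 * 1.862548 * 0.659754 = 0.4055 m/s


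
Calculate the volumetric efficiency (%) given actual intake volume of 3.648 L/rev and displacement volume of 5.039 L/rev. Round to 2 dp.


eta_v = (V_actual / V_disp) * 100
Ratio = 3.648 / 5.039 = 0.7240
eta_v = 0.7240 * 100 = 72.40%


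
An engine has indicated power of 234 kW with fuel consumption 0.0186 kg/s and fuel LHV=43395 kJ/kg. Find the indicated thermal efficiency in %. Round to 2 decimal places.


eta_ith = (IP / (mf * LHV)) * 100
Denominator = 0.0186 * 43395 = 807.1470 kW
eta_ith = (234 / 807.1470) * 100 = 28.99%


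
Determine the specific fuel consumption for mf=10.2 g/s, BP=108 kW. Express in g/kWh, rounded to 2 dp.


SFC = (mf / BP) * 3600
Rate = 10.2 / 108 = 0.094444 g/(s*kW)
SFC = 0.094444 * 3600 = 340.00 g/kWh


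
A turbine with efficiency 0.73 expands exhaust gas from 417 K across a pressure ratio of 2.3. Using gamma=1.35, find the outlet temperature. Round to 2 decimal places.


T_out = T_in * (1 - eta * (1 - PR^(-(gamma-1)/gamma)))
Exponent = -(1.35-1)/1.35 = -0.25925926
PR^exp = 2.3^(-0.25925926) = 0.80578413
Factor = 1 - 0.73*(1 - 0.80578413) = 0.85822241
T_out = 417 * 0.85822241 = 357.88 K


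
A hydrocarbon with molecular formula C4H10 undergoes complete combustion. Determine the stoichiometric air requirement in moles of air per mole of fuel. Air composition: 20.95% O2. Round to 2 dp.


Balanced combustion: C4H10 + 6.5 O2 -> 4 CO2 + 5 H2O
O2 needed = C + H/4 = 4 + 10/4 = 6.50 moles
Air moles = O2 / 0.2095 = 6.50 / 0.2095 = 31.03 moles air


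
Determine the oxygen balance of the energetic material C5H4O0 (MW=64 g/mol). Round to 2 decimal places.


OB = -1600 * (2C + H/2 - O) / MW
Inner = 2*5 + 4/2 - 0 = 12.00
OB = -1600 * 12.00 / 64 = -300.00%


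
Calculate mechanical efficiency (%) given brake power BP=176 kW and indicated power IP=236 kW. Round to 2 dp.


eta_mech = (BP / IP) * 100
Ratio = 176 / 236 = 0.7458
eta_mech = 0.7458 * 100 = 74.58%


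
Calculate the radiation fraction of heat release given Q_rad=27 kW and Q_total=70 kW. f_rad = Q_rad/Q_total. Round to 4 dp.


f_rad = Q_rad / Q_total
f_rad = 27 / 70 = 0.3857


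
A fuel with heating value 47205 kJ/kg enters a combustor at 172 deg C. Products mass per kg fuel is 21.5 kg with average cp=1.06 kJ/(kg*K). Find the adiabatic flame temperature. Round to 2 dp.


T_ad = T_in + Hc / (m_p * cp)
Denominator = 21.5 * 1.06 = 22.7900
Temperature rise = 47205 / 22.7900 = 2071.30 K
T_ad = 172 + 2071.30 = 2243.30 deg C


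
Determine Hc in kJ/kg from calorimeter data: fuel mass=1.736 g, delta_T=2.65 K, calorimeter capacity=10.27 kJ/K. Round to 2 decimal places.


Hc = C_cal * delta_T / m_fuel
Q_released = 10.27 * 2.65 = 27.2155 kJ
m_fuel = 1.736 g = 1.736/1000 kg = 0.001736 kg
Hc = 27.2155 / 0.001736 = 15677.13 kJ/kg


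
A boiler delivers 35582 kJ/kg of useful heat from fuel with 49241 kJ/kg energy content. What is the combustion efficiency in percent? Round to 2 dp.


Efficiency = (Q_useful / Q_fuel) * 100
Efficiency = (35582 / 49241) * 100
Efficiency = 0.7226 * 100 = 72.26%


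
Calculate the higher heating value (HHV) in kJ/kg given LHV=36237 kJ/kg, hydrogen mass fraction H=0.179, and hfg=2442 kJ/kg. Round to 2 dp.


HHV = LHV + hfg * 9 * H
Water addition = 2442 * 9 * 0.179 = 3934.062 kJ/kg
HHV = 36237 + 3934.062 = 40171.06 kJ/kg


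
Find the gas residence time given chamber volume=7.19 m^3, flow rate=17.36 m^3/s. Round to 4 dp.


tau = V / Q_flow
tau = 7.19 / 17.36 = 0.4142 s


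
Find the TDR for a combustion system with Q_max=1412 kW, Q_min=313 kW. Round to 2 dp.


TDR = Q_max / Q_min
TDR = 1412 / 313 = 4.51


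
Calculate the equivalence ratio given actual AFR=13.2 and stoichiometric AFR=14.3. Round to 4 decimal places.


phi = AFR_stoich / AFR_actual
phi = 14.3 / 13.2 = 1.0833


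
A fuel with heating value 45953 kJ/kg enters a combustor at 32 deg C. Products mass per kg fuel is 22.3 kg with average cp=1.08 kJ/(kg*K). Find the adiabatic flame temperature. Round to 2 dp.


T_ad = T_in + Hc / (m_p * cp)
Denominator = 22.3 * 1.08 = 24.0840
Temperature rise = 45953 / 24.0840 = 1908.03 K
T_ad = 32 + 1908.03 = 1940.03 deg C


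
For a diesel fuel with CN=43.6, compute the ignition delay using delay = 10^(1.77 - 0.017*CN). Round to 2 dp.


delay = 10^(1.77 - 0.017*CN)
Exponent = 1.77 - 0.017*43.6 = 1.0288
delay = 10^1.0288 = 10.69 ms


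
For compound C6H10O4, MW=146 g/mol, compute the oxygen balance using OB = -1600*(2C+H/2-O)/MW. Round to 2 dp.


OB = -1600 * (2C + H/2 - O) / MW
Inner = 2*6 + 10/2 - 4 = 13.00
OB = -1600 * 13.00 / 146 = -142.47%


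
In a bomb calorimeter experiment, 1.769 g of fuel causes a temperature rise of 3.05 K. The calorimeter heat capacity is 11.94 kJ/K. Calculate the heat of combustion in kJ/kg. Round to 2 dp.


Hc = C_cal * delta_T / m_fuel
Q_released = 11.94 * 3.05 = 36.4170 kJ
m_fuel = 1.769 g = 1.769/1000 kg = 0.001769 kg
Hc = 36.4170 / 0.001769 = 20586.21 kJ/kg


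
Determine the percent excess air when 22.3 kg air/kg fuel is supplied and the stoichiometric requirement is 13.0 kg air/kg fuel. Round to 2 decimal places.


Excess air = actual - stoichiometric = 22.3 - 13.0 = 9.30 kg/kg fuel
Excess air % = (excess / stoich) * 100 = (9.30 / 13.0) * 100 = 71.54%


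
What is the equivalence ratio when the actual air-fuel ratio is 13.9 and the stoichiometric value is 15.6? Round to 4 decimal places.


phi = AFR_stoich / AFR_actual
phi = 15.6 / 13.9 = 1.1223


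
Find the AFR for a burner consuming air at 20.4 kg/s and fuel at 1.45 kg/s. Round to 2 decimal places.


AFR = m_air / m_fuel
AFR = 20.4 / 1.45 = 14.07


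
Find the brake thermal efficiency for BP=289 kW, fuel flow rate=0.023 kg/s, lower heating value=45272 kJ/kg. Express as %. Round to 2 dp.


eta_BTE = (BP / (mf * LHV)) * 100
Denominator = 0.023 * 45272 = 1041.2560 kW
eta_BTE = (289 / 1041.2560) * 100 = 27.75%


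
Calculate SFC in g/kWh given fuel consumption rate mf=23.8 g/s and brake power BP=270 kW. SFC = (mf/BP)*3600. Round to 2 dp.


SFC = (mf / BP) * 3600
Rate = 23.8 / 270 = 0.088148 g/(s*kW)
SFC = 0.088148 * 3600 = 317.33 g/kWh


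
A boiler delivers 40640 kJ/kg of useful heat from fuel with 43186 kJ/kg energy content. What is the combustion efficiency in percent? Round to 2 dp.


Efficiency = (Q_useful / Q_fuel) * 100
Efficiency = (40640 / 43186) * 100
Efficiency = 0.9410 * 100 = 94.10%


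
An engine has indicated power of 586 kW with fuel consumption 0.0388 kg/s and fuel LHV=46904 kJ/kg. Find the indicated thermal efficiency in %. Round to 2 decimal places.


eta_ith = (IP / (mf * LHV)) * 100
Denominator = 0.0388 * 46904 = 1819.8752 kW
eta_ith = (586 / 1819.8752) * 100 = 32.20%


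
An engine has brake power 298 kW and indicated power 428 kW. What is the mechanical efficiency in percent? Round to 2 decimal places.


eta_mech = (BP / IP) * 100
Ratio = 298 / 428 = 0.6963
eta_mech = 0.6963 * 100 = 69.63%


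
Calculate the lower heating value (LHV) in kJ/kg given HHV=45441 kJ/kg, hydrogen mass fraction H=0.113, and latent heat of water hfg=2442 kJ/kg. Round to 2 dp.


LHV = HHV - hfg * 9 * H
Water correction = 2442 * 9 * 0.113 = 2483.514 kJ/kg
LHV = 45441 - 2483.514 = 42957.49 kJ/kg


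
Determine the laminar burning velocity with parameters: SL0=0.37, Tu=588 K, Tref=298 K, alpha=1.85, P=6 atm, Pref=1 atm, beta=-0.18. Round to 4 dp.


SL = SL0 * (Tu/Tref)^alpha * (P/Pref)^beta
T ratio = 588/298 = 1.97315436
(T ratio)^alpha = 1.97315436^1.85 = 3.515993
(P/Pref)^beta = 6^(-0.18) = 0.724324
SL = 0.37 * 3.515993 * 0.724324 = 0.9423 m/s


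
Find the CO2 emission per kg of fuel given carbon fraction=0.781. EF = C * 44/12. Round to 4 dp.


EF = C_frac * (M_CO2 / M_C)
EF = 0.781 * (44/12)
EF = 0.781 * 3.666667 = 2.8637 kg_CO2/kg_fuel


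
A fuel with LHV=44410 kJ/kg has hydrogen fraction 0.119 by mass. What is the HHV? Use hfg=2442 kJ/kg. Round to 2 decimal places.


HHV = LHV + hfg * 9 * H
Water addition = 2442 * 9 * 0.119 = 2615.382 kJ/kg
HHV = 44410 + 2615.382 = 47025.38 kJ/kg


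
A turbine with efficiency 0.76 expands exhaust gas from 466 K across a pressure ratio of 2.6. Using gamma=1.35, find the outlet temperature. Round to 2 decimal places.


T_out = T_in * (1 - eta * (1 - PR^(-(gamma-1)/gamma)))
Exponent = -(1.35-1)/1.35 = -0.25925926
PR^exp = 2.6^(-0.25925926) = 0.78057442
Factor = 1 - 0.76*(1 - 0.78057442) = 0.83323656
T_out = 466 * 0.83323656 = 388.29 K


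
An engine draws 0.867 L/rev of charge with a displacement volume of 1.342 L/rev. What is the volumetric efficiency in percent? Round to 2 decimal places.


eta_v = (V_actual / V_disp) * 100
Ratio = 0.867 / 1.342 = 0.6461
eta_v = 0.6461 * 100 = 64.61%


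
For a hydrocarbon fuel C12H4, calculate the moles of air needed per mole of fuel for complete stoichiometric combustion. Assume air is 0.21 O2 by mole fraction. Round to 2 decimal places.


Balanced combustion: C12H4 + 13 O2 -> 12 CO2 + 2 H2O
O2 needed = C + H/4 = 12 + 4/4 = 13.00 moles
Air moles = O2 / 0.21 = 13.00 / 0.21 = 61.90 moles air


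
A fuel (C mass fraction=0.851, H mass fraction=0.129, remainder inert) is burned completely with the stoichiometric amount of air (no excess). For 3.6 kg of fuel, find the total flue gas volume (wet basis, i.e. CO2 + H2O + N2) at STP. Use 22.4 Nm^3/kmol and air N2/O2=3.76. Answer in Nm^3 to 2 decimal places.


Per kg fuel: CO2 = (C/12 kmol)*22.4 = (0.851/12)*22.4 = 1.58853 Nm^3
Per kg fuel: H2O = (H/2 kmol)*22.4 = (0.129/2)*22.4 = 1.44480 Nm^3
O2 needed per kg fuel = C/12 + H/4 = 0.851/12 + 0.129/4 = 0.10316667 kmol
Per kg fuel: N2 = O2*3.76*22.4 = 0.10316667*3.76*22.4 = 8.68911 Nm^3
Total per kg = 1.58853 + 1.44480 + 8.68911 = 11.72244 Nm^3
Total = 11.72244 * 3.6 = 42.20 Nm^3


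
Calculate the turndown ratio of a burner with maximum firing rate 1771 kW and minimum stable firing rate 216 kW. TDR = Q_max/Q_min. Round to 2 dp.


TDR = Q_max / Q_min
TDR = 1771 / 216 = 8.20


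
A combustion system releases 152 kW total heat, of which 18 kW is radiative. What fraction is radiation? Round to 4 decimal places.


f_rad = Q_rad / Q_total
f_rad = 18 / 152 = 0.1184


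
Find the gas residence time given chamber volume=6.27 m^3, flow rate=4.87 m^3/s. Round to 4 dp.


tau = V / Q_flow
tau = 6.27 / 4.87 = 1.2875 s


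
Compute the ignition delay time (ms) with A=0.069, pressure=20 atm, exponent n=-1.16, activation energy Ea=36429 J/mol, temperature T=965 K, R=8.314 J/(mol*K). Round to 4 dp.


tau = A * P^n * exp(Ea/(R*T))
P^n = 20^(-1.16) = 0.03096030
Ea/(R*T) = 36429/(8.314*965) = 4.540565
exp(Ea/(R*T)) = 93.743769
tau = 0.069 * 0.03096030 * 93.743769 = 0.2003 ms


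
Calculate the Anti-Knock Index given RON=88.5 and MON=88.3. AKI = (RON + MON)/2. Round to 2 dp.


AKI = (RON + MON) / 2
AKI = (88.5 + 88.3) / 2
AKI = 176.8 / 2 = 88.40


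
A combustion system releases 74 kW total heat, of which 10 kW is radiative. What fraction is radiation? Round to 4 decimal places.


f_rad = Q_rad / Q_total
f_rad = 10 / 74 = 0.1351


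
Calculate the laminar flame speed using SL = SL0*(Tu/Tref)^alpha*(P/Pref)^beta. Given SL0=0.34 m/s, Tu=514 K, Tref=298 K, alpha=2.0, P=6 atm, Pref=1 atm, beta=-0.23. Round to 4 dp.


SL = SL0 * (Tu/Tref)^alpha * (P/Pref)^beta
T ratio = 514/298 = 1.72483221
(T ratio)^alpha = 1.72483221^2.0 = 2.975046
(P/Pref)^beta = 6^(-0.23) = 0.662255
SL = 0.34 * 2.975046 * 0.662255 = 0.6699 m/s


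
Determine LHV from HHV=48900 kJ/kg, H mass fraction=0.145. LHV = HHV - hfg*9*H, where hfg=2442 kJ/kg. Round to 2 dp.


LHV = HHV - hfg * 9 * H
Water correction = 2442 * 9 * 0.145 = 3186.810 kJ/kg
LHV = 48900 - 3186.810 = 45713.19 kJ/kg


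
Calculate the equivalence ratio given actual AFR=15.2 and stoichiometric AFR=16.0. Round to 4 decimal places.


phi = AFR_stoich / AFR_actual
phi = 16.0 / 15.2 = 1.0526


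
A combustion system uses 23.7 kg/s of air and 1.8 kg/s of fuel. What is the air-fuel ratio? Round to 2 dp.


AFR = m_air / m_fuel
AFR = 23.7 / 1.8 = 13.17


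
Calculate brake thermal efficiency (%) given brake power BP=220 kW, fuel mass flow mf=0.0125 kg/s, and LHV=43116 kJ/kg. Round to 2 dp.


eta_BTE = (BP / (mf * LHV)) * 100
Denominator = 0.0125 * 43116 = 538.9500 kW
eta_BTE = (220 / 538.9500) * 100 = 40.82%


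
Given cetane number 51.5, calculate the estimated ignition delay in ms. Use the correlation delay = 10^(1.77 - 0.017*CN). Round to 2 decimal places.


delay = 10^(1.77 - 0.017*CN)
Exponent = 1.77 - 0.017*51.5 = 0.8945
delay = 10^0.8945 = 7.84 ms


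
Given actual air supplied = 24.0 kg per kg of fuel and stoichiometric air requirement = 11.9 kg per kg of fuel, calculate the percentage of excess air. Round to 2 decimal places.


Excess air = actual - stoichiometric = 24.0 - 11.9 = 12.10 kg/kg fuel
Excess air % = (excess / stoich) * 100 = (12.10 / 11.9) * 100 = 101.68%


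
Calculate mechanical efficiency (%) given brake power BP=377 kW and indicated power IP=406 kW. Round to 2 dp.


eta_mech = (BP / IP) * 100
Ratio = 377 / 406 = 0.9286
eta_mech = 0.9286 * 100 = 92.86%


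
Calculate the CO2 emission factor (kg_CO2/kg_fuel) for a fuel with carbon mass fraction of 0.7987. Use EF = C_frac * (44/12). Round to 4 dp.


EF = C_frac * (M_CO2 / M_C)
EF = 0.7987 * (44/12)
EF = 0.7987 * 3.666667 = 2.9286 kg_CO2/kg_fuel


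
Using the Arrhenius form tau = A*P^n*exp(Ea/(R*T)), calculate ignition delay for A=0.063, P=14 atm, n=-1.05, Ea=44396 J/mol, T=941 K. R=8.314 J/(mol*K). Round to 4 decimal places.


tau = A * P^n * exp(Ea/(R*T))
P^n = 14^(-1.05) = 0.06259874
Ea/(R*T) = 44396/(8.314*941) = 5.674717
exp(Ea/(R*T)) = 291.405825
tau = 0.063 * 0.06259874 * 291.405825 = 1.1492 ms


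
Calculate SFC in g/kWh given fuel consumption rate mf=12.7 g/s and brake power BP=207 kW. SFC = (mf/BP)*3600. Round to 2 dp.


SFC = (mf / BP) * 3600
Rate = 12.7 / 207 = 0.061353 g/(s*kW)
SFC = 0.061353 * 3600 = 220.87 g/kWh


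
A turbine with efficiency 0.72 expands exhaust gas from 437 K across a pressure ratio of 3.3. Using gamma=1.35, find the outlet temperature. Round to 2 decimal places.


T_out = T_in * (1 - eta * (1 - PR^(-(gamma-1)/gamma)))
Exponent = -(1.35-1)/1.35 = -0.25925926
PR^exp = 3.3^(-0.25925926) = 0.73378775
Factor = 1 - 0.72*(1 - 0.73378775) = 0.80832718
T_out = 437 * 0.80832718 = 353.24 K


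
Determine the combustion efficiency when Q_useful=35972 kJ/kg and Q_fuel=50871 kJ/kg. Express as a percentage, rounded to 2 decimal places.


Efficiency = (Q_useful / Q_fuel) * 100
Efficiency = (35972 / 50871) * 100
Efficiency = 0.7071 * 100 = 70.71%


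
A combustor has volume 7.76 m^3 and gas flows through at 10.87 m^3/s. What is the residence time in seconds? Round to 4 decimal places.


tau = V / Q_flow
tau = 7.76 / 10.87 = 0.7139 s


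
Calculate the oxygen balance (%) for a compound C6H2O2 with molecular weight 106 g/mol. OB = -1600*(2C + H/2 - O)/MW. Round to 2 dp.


OB = -1600 * (2C + H/2 - O) / MW
Inner = 2*6 + 2/2 - 2 = 11.00
OB = -1600 * 11.00 / 106 = -166.04%


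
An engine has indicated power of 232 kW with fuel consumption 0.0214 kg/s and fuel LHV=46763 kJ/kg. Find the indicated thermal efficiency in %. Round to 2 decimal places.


eta_ith = (IP / (mf * LHV)) * 100
Denominator = 0.0214 * 46763 = 1000.7282 kW
eta_ith = (232 / 1000.7282) * 100 = 23.18%


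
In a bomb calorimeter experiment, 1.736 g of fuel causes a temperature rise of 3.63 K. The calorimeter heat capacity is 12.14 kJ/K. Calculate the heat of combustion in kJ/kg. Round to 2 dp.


Hc = C_cal * delta_T / m_fuel
Q_released = 12.14 * 3.63 = 44.0682 kJ
m_fuel = 1.736 g = 1.736/1000 kg = 0.001736 kg
Hc = 44.0682 / 0.001736 = 25384.91 kJ/kg


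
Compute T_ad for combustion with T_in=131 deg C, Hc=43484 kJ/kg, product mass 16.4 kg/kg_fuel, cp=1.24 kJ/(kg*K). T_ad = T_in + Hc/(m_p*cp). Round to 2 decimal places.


T_ad = T_in + Hc / (m_p * cp)
Denominator = 16.4 * 1.24 = 20.3360
Temperature rise = 43484 / 20.3360 = 2138.28 K
T_ad = 131 + 2138.28 = 2269.28 deg C


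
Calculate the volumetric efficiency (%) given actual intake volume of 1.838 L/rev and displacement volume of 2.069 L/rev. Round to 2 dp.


eta_v = (V_actual / V_disp) * 100
Ratio = 1.838 / 2.069 = 0.8884
eta_v = 0.8884 * 100 = 88.84%


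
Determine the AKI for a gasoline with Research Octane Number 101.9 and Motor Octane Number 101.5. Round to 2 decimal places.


AKI = (RON + MON) / 2
AKI = (101.9 + 101.5) / 2
AKI = 203.4 / 2 = 101.70


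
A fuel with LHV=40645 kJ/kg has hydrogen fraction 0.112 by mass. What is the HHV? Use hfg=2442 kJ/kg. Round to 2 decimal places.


HHV = LHV + hfg * 9 * H
Water addition = 2442 * 9 * 0.112 = 2461.536 kJ/kg
HHV = 40645 + 2461.536 = 43106.54 kJ/kg


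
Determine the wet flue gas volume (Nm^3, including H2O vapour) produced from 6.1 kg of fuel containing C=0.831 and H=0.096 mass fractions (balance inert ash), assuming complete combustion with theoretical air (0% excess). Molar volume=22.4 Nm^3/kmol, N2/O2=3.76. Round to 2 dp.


Per kg fuel: CO2 = (C/12 kmol)*22.4 = (0.831/12)*22.4 = 1.55120 Nm^3
Per kg fuel: H2O = (H/2 kmol)*22.4 = (0.096/2)*22.4 = 1.07520 Nm^3
O2 needed per kg fuel = C/12 + H/4 = 0.831/12 + 0.096/4 = 0.09325000 kmol
Per kg fuel: N2 = O2*3.76*22.4 = 0.09325000*3.76*22.4 = 7.85389 Nm^3
Total per kg = 1.55120 + 1.07520 + 7.85389 = 10.48029 Nm^3
Total = 10.48029 * 6.1 = 63.93 Nm^3


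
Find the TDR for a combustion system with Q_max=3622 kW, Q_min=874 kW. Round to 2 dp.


TDR = Q_max / Q_min
TDR = 3622 / 874 = 4.14


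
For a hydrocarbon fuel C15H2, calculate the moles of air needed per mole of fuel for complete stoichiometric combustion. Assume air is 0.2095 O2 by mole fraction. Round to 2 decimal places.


Balanced combustion: C15H2 + 15.5 O2 -> 15 CO2 + 1 H2O
O2 needed = C + H/4 = 15 + 2/4 = 15.50 moles
Air moles = O2 / 0.2095 = 15.50 / 0.2095 = 73.99 moles air


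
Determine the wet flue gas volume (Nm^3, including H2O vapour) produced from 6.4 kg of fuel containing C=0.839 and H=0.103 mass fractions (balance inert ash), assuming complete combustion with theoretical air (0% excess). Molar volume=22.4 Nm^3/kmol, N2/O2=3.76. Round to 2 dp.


Per kg fuel: CO2 = (C/12 kmol)*22.4 = (0.839/12)*22.4 = 1.56613 Nm^3
Per kg fuel: H2O = (H/2 kmol)*22.4 = (0.103/2)*22.4 = 1.15360 Nm^3
O2 needed per kg fuel = C/12 + H/4 = 0.839/12 + 0.103/4 = 0.09566667 kmol
Per kg fuel: N2 = O2*3.76*22.4 = 0.09566667*3.76*22.4 = 8.05743 Nm^3
Total per kg = 1.56613 + 1.15360 + 8.05743 = 10.77716 Nm^3
Total = 10.77716 * 6.4 = 68.97 Nm^3


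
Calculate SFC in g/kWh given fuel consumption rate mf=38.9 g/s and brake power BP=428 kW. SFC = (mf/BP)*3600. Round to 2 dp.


SFC = (mf / BP) * 3600
Rate = 38.9 / 428 = 0.090888 g/(s*kW)
SFC = 0.090888 * 3600 = 327.20 g/kWh


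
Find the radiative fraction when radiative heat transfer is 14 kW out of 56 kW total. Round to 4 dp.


f_rad = Q_rad / Q_total
f_rad = 14 / 56 = 0.2500


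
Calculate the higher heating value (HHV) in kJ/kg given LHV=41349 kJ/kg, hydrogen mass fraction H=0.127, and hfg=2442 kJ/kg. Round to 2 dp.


HHV = LHV + hfg * 9 * H
Water addition = 2442 * 9 * 0.127 = 2791.206 kJ/kg
HHV = 41349 + 2791.206 = 44140.21 kJ/kg


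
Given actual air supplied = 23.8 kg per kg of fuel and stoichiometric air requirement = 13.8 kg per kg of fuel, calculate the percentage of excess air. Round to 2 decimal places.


Excess air = actual - stoichiometric = 23.8 - 13.8 = 10.00 kg/kg fuel
Excess air % = (excess / stoich) * 100 = (10.00 / 13.8) * 100 = 72.46%


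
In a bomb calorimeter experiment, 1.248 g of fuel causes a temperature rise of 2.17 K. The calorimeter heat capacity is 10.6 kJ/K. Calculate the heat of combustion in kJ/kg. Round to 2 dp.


Hc = C_cal * delta_T / m_fuel
Q_released = 10.6 * 2.17 = 23.0020 kJ
m_fuel = 1.248 g = 1.248/1000 kg = 0.001248 kg
Hc = 23.0020 / 0.001248 = 18431.09 kJ/kg


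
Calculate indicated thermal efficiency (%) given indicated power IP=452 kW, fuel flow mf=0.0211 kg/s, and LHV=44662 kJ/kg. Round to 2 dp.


eta_ith = (IP / (mf * LHV)) * 100
Denominator = 0.0211 * 44662 = 942.3682 kW
eta_ith = (452 / 942.3682) * 100 = 47.96%


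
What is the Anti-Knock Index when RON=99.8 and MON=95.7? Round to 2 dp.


AKI = (RON + MON) / 2
AKI = (99.8 + 95.7) / 2
AKI = 195.5 / 2 = 97.75


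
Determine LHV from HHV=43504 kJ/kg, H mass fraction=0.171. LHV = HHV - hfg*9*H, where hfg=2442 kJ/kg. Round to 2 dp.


LHV = HHV - hfg * 9 * H
Water correction = 2442 * 9 * 0.171 = 3758.238 kJ/kg
LHV = 43504 - 3758.238 = 39745.76 kJ/kg


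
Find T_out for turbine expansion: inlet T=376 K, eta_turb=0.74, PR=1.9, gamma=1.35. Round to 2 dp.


T_out = T_in * (1 - eta * (1 - PR^(-(gamma-1)/gamma)))
Exponent = -(1.35-1)/1.35 = -0.25925926
PR^exp = 1.9^(-0.25925926) = 0.84670193
Factor = 1 - 0.74*(1 - 0.84670193) = 0.88655943
T_out = 376 * 0.88655943 = 333.35 K


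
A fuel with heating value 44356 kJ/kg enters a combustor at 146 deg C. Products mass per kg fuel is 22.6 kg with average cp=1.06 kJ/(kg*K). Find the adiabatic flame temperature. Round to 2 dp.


T_ad = T_in + Hc / (m_p * cp)
Denominator = 22.6 * 1.06 = 23.9560
Temperature rise = 44356 / 23.9560 = 1851.56 K
T_ad = 146 + 1851.56 = 1997.56 deg C


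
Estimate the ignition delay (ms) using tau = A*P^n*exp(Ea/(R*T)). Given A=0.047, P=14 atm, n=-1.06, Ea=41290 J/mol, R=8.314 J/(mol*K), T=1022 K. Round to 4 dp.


tau = A * P^n * exp(Ea/(R*T))
P^n = 14^(-1.06) = 0.06096833
Ea/(R*T) = 41290/(8.314*1022) = 4.859415
exp(Ea/(R*T)) = 128.948712
tau = 0.047 * 0.06096833 * 128.948712 = 0.3695 ms


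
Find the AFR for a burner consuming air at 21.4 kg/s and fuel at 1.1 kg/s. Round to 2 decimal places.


AFR = m_air / m_fuel
AFR = 21.4 / 1.1 = 19.45


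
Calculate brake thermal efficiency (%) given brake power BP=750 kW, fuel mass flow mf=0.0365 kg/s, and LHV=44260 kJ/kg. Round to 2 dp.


eta_BTE = (BP / (mf * LHV)) * 100
Denominator = 0.0365 * 44260 = 1615.4900 kW
eta_BTE = (750 / 1615.4900) * 100 = 46.43%


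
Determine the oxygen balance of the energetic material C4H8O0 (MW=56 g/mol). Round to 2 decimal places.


OB = -1600 * (2C + H/2 - O) / MW
Inner = 2*4 + 8/2 - 0 = 12.00
OB = -1600 * 12.00 / 56 = -342.86%


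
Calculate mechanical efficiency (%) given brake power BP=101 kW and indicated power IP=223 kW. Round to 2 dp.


eta_mech = (BP / IP) * 100
Ratio = 101 / 223 = 0.4529
eta_mech = 0.4529 * 100 = 45.29%


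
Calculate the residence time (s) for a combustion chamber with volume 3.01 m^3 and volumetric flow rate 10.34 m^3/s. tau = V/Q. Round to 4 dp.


tau = V / Q_flow
tau = 3.01 / 10.34 = 0.2911 s


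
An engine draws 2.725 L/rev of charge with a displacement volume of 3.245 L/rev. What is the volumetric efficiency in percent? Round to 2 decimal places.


eta_v = (V_actual / V_disp) * 100
Ratio = 2.725 / 3.245 = 0.8398
eta_v = 0.8398 * 100 = 83.98%


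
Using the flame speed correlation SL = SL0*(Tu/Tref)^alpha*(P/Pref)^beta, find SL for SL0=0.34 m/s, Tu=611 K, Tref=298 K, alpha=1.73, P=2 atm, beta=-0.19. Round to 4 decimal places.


SL = SL0 * (Tu/Tref)^alpha * (P/Pref)^beta
T ratio = 611/298 = 2.05033557
(T ratio)^alpha = 2.05033557^1.73 = 3.463037
(P/Pref)^beta = 2^(-0.19) = 0.876606
SL = 0.34 * 3.463037 * 0.876606 = 1.0321 m/s


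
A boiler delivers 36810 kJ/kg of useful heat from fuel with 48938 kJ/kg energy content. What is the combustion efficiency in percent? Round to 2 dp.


Efficiency = (Q_useful / Q_fuel) * 100
Efficiency = (36810 / 48938) * 100
Efficiency = 0.7522 * 100 = 75.22%


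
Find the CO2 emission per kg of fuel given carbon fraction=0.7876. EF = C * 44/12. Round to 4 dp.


EF = C_frac * (M_CO2 / M_C)
EF = 0.7876 * (44/12)
EF = 0.7876 * 3.666667 = 2.8879 kg_CO2/kg_fuel


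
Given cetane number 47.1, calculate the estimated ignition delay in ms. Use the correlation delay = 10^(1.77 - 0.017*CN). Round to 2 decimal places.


delay = 10^(1.77 - 0.017*CN)
Exponent = 1.77 - 0.017*47.1 = 0.9693
delay = 10^0.9693 = 9.32 ms


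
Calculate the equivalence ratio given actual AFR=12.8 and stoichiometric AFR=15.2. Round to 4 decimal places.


phi = AFR_stoich / AFR_actual
phi = 15.2 / 12.8 = 1.1875


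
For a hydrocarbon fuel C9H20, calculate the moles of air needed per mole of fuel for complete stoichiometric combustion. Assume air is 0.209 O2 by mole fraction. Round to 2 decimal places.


Balanced combustion: C9H20 + 14 O2 -> 9 CO2 + 10 H2O
O2 needed = C + H/4 = 9 + 20/4 = 14.00 moles
Air moles = O2 / 0.209 = 14.00 / 0.209 = 66.99 moles air


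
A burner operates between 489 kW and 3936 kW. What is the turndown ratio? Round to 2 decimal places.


TDR = Q_max / Q_min
TDR = 3936 / 489 = 8.05


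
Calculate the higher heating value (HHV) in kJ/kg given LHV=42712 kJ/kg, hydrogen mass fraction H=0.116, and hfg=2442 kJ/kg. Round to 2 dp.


HHV = LHV + hfg * 9 * H
Water addition = 2442 * 9 * 0.116 = 2549.448 kJ/kg
HHV = 42712 + 2549.448 = 45261.45 kJ/kg


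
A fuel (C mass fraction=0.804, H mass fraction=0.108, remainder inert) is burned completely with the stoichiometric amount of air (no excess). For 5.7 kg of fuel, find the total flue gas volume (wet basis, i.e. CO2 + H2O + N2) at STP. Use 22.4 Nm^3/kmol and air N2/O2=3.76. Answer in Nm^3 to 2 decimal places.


Per kg fuel: CO2 = (C/12 kmol)*22.4 = (0.804/12)*22.4 = 1.50080 Nm^3
Per kg fuel: H2O = (H/2 kmol)*22.4 = (0.108/2)*22.4 = 1.20960 Nm^3
O2 needed per kg fuel = C/12 + H/4 = 0.804/12 + 0.108/4 = 0.09400000 kmol
Per kg fuel: N2 = O2*3.76*22.4 = 0.09400000*3.76*22.4 = 7.91706 Nm^3
Total per kg = 1.50080 + 1.20960 + 7.91706 = 10.62746 Nm^3
Total = 10.62746 * 5.7 = 60.58 Nm^3


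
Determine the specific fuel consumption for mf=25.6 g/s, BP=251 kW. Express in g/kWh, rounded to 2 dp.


SFC = (mf / BP) * 3600
Rate = 25.6 / 251 = 0.101992 g/(s*kW)
SFC = 0.101992 * 3600 = 367.17 g/kWh


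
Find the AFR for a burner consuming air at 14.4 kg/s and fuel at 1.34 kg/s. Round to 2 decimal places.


AFR = m_air / m_fuel
AFR = 14.4 / 1.34 = 10.75


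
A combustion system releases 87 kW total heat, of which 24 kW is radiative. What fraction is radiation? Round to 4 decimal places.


f_rad = Q_rad / Q_total
f_rad = 24 / 87 = 0.2759


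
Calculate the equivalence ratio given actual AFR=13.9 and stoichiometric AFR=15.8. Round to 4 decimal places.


phi = AFR_stoich / AFR_actual
phi = 15.8 / 13.9 = 1.1367


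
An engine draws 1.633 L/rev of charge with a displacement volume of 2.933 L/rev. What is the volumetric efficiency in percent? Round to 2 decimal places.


eta_v = (V_actual / V_disp) * 100
Ratio = 1.633 / 2.933 = 0.5568
eta_v = 0.5568 * 100 = 55.68%


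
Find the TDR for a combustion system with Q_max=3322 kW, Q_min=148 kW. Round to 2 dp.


TDR = Q_max / Q_min
TDR = 3322 / 148 = 22.45


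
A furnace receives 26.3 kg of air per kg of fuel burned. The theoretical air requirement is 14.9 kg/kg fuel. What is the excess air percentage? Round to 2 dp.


Excess air = actual - stoichiometric = 26.3 - 14.9 = 11.40 kg/kg fuel
Excess air % = (excess / stoich) * 100 = (11.40 / 14.9) * 100 = 76.51%


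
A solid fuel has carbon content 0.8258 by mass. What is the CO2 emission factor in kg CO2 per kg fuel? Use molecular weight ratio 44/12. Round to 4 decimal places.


EF = C_frac * (M_CO2 / M_C)
EF = 0.8258 * (44/12)
EF = 0.8258 * 3.666667 = 3.0279 kg_CO2/kg_fuel


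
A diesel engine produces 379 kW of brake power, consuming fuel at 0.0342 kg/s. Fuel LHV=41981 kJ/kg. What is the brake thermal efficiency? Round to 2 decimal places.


eta_BTE = (BP / (mf * LHV)) * 100
Denominator = 0.0342 * 41981 = 1435.7502 kW
eta_BTE = (379 / 1435.7502) * 100 = 26.40%


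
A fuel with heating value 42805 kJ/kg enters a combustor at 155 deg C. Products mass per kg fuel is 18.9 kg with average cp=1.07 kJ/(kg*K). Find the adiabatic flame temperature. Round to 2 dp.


T_ad = T_in + Hc / (m_p * cp)
Denominator = 18.9 * 1.07 = 20.2230
Temperature rise = 42805 / 20.2230 = 2116.65 K
T_ad = 155 + 2116.65 = 2271.65 deg C


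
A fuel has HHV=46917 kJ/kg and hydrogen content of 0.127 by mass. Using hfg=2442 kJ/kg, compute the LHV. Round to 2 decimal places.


LHV = HHV - hfg * 9 * H
Water correction = 2442 * 9 * 0.127 = 2791.206 kJ/kg
LHV = 46917 - 2791.206 = 44125.79 kJ/kg


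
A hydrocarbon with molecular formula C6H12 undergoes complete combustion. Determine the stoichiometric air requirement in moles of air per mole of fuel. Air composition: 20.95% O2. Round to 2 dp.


Balanced combustion: C6H12 + 9 O2 -> 6 CO2 + 6 H2O
O2 needed = C + H/4 = 6 + 12/4 = 9.00 moles
Air moles = O2 / 0.2095 = 9.00 / 0.2095 = 42.96 moles air


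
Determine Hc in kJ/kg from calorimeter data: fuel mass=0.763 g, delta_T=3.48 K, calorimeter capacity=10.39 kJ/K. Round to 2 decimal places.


Hc = C_cal * delta_T / m_fuel
Q_released = 10.39 * 3.48 = 36.1572 kJ
m_fuel = 0.763 g = 0.763/1000 kg = 0.000763 kg
Hc = 36.1572 / 0.000763 = 47388.20 kJ/kg


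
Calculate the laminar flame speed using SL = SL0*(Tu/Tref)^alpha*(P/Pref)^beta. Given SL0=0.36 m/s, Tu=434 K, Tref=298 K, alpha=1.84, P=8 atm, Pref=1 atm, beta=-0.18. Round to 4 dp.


SL = SL0 * (Tu/Tref)^alpha * (P/Pref)^beta
T ratio = 434/298 = 1.45637584
(T ratio)^alpha = 1.45637584^1.84 = 1.997207
(P/Pref)^beta = 8^(-0.18) = 0.687771
SL = 0.36 * 1.997207 * 0.687771 = 0.4945 m/s


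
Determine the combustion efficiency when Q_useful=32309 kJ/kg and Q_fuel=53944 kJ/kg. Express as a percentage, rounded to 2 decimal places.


Efficiency = (Q_useful / Q_fuel) * 100
Efficiency = (32309 / 53944) * 100
Efficiency = 0.5989 * 100 = 59.89%


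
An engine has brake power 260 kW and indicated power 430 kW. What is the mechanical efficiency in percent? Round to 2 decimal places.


eta_mech = (BP / IP) * 100
Ratio = 260 / 430 = 0.6047
eta_mech = 0.6047 * 100 = 60.47%


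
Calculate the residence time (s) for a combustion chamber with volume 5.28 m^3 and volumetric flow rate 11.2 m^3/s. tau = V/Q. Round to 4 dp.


tau = V / Q_flow
tau = 5.28 / 11.2 = 0.4714 s


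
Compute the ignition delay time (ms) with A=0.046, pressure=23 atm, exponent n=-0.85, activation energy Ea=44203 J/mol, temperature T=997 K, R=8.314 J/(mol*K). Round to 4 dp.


tau = A * P^n * exp(Ea/(R*T))
P^n = 23^(-0.85) = 0.06958752
Ea/(R*T) = 44203/(8.314*997) = 5.332693
exp(Ea/(R*T)) = 206.994622
tau = 0.046 * 0.06958752 * 206.994622 = 0.6626 ms


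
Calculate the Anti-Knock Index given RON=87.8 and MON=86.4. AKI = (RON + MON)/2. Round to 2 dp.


AKI = (RON + MON) / 2
AKI = (87.8 + 86.4) / 2
AKI = 174.2 / 2 = 87.10


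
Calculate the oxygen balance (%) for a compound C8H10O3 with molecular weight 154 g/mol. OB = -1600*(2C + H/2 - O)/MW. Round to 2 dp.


OB = -1600 * (2C + H/2 - O) / MW
Inner = 2*8 + 10/2 - 3 = 18.00
OB = -1600 * 18.00 / 154 = -187.01%


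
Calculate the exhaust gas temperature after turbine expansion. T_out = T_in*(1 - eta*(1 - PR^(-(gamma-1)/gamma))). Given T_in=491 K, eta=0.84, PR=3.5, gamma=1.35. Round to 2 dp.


T_out = T_in * (1 - eta * (1 - PR^(-(gamma-1)/gamma)))
Exponent = -(1.35-1)/1.35 = -0.25925926
PR^exp = 3.5^(-0.25925926) = 0.72267881
Factor = 1 - 0.84*(1 - 0.72267881) = 0.76705020
T_out = 491 * 0.76705020 = 376.62 K


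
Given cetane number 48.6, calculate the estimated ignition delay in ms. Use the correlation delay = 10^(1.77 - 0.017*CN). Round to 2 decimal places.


delay = 10^(1.77 - 0.017*CN)
Exponent = 1.77 - 0.017*48.6 = 0.9438
delay = 10^0.9438 = 8.79 ms


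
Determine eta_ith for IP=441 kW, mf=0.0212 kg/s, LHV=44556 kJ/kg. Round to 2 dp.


eta_ith = (IP / (mf * LHV)) * 100
Denominator = 0.0212 * 44556 = 944.5872 kW
eta_ith = (441 / 944.5872) * 100 = 46.69%


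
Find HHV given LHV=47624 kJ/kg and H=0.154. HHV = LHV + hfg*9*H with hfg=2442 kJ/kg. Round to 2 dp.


HHV = LHV + hfg * 9 * H
Water addition = 2442 * 9 * 0.154 = 3384.612 kJ/kg
HHV = 47624 + 3384.612 = 51008.61 kJ/kg


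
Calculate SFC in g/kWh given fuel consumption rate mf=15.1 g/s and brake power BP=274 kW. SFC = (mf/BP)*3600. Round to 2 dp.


SFC = (mf / BP) * 3600
Rate = 15.1 / 274 = 0.055109 g/(s*kW)
SFC = 0.055109 * 3600 = 198.39 g/kWh
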